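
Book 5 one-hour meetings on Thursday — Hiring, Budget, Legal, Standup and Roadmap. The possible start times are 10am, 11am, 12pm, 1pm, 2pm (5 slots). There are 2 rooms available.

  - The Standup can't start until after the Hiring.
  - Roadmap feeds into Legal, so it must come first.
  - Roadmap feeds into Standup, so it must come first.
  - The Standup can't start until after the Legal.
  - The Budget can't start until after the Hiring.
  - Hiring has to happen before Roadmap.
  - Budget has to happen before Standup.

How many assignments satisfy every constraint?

13

Splitting on Hiring: it can be 10am (11), 11am (2). Listing each branch's schedules as (Budget, Legal, Standup, Roadmap):
Hiring=10am: (11am,12pm,1pm,11am) (11am,12pm,2pm,11am) (11am,1pm,2pm,11am) (11am,1pm,2pm,12pm) (12pm,12pm,1pm,11am) (12pm,12pm,2pm,11am) (12pm,1pm,2pm,11am) (12pm,1pm,2pm,12pm) (1pm,12pm,2pm,11am) (1pm,1pm,2pm,11am) (1pm,1pm,2pm,12pm) — 11.
Hiring=11am: (12pm,1pm,2pm,12pm) (1pm,1pm,2pm,12pm) — 2.
Summing: 11 + 2 = 13.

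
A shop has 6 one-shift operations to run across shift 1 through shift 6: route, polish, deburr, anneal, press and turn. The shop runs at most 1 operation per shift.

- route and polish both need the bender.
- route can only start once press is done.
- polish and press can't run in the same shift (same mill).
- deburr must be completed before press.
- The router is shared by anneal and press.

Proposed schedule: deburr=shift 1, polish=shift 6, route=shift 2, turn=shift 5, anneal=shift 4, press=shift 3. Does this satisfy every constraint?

route and polish both need the bender — holds.
The shop runs at most 1 operation per shift — holds.
deburr must be completed before press — holds.
polish and press can't run in the same shift (same mill) — holds.
route can only start once press is done — violated.
The router is shared by anneal and press — holds.

No. route can only start once press is done is not satisfied.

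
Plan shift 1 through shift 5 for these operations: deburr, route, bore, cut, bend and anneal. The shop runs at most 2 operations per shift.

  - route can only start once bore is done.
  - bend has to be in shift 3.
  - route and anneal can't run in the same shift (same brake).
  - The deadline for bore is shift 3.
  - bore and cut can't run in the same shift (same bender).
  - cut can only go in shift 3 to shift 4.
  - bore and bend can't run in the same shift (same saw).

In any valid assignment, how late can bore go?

shift 2

Bore's own window allows nothing later than shift 3.
bore at shift 2 is achievable: anneal=shift 1, deburr=shift 1, route=shift 4, bore=shift 2, bend=shift 3, cut=shift 3.
Nothing later works — the conflict and capacity constraints rule out every shift after shift 2.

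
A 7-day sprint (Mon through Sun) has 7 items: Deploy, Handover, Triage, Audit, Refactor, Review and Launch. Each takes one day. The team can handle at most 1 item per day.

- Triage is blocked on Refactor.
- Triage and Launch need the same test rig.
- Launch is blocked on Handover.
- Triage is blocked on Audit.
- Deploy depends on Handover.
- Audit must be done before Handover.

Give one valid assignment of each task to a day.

Review -> Sun, Audit -> Mon, Triage -> Thu, Refactor -> Wed, Launch -> Sat, Handover -> Tue, Deploy -> Fri

Checking: Handover(Tue) before Deploy(Fri); Audit(Mon) before Handover(Tue); Handover(Tue) before Launch(Sat); Audit(Mon) before Triage(Thu); Refactor(Wed) before Triage(Thu); Triage(Thu) != Launch(Sat); max 1 per day (cap 1).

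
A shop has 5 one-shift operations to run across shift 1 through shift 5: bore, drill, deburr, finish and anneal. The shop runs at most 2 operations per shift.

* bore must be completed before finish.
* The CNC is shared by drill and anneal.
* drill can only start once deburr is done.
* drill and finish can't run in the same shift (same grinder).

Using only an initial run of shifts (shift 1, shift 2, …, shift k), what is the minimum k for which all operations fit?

The precedence chain requires at least 2 distinct shifts.
With at most 2 per shift and 5 operations, at least 3 shifts are needed.
3 works (last occupied shift: shift 3): for example deburr in shift 1, drill in shift 2, bore in shift 1, finish in shift 3, anneal in shift 3.

3 shifts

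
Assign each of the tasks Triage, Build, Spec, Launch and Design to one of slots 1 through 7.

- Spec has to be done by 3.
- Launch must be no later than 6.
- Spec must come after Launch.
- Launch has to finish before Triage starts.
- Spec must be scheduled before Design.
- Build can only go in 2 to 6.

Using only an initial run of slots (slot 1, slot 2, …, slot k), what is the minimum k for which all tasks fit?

The precedence chain requires at least 3 distinct slots.
3 works (last occupied slot: 3): for example Spec in 2, Triage in 2, Design in 3, Launch in 1, Build in 2.

3 slots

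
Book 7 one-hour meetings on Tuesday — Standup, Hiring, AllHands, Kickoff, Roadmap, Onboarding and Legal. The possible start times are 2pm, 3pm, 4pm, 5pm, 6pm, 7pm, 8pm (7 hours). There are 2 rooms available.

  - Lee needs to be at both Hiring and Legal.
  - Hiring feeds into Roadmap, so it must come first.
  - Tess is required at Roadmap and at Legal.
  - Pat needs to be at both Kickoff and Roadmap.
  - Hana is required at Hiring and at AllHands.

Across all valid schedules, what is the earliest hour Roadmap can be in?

3pm

Precedence pushes Roadmap to at least 3pm.
Roadmap at 3pm is achievable: Legal=5pm; Roadmap=3pm; Hiring=2pm; Onboarding=4pm; Standup=2pm; AllHands=3pm; Kickoff=4pm.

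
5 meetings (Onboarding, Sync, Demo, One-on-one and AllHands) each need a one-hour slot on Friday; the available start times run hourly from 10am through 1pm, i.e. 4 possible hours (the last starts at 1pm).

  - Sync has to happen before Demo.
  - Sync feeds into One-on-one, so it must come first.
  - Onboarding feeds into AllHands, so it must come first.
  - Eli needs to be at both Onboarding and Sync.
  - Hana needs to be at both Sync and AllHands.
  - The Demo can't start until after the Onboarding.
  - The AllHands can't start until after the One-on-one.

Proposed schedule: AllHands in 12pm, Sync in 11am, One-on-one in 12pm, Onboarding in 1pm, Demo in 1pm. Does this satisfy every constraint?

Hana needs to be at both Sync and AllHands — holds.
Sync feeds into One-on-one, so it must come first — holds.
The Demo can't start until after the Onboarding — violated.
Eli needs to be at both Onboarding and Sync — holds.
Onboarding feeds into AllHands, so it must come first — violated.
The AllHands can't start until after the One-on-one — violated.
Sync has to happen before Demo — holds.

No. Onboarding feeds into AllHands, so it must come first is not satisfied.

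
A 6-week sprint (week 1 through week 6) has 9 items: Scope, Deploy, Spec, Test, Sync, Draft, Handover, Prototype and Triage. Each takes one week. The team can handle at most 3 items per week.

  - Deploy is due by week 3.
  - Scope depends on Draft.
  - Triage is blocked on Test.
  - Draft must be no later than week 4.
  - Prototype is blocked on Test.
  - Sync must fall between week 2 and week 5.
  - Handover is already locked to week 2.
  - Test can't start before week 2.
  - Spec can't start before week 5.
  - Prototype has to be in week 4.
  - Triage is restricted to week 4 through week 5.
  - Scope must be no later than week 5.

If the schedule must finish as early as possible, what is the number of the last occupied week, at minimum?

week 5

The precedence chain requires at least 2 distinct weeks.
With at most 3 per week and 9 work items, at least 3 weeks are needed.
Spec can't be placed before week 5, so the schedule must run through at least week 5.
5 works (last occupied week: week 5): for example Sync=week 2; Scope=week 3; Deploy=week 1; Draft=week 1; Test=week 2; Spec=week 5; Prototype=week 4; Handover=week 2; Triage=week 4.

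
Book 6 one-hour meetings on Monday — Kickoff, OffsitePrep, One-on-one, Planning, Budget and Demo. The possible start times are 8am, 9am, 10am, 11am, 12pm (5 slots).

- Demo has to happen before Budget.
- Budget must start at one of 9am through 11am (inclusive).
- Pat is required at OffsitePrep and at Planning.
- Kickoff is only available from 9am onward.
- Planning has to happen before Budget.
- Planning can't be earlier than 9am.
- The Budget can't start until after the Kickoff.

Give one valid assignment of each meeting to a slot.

One-on-one=8am; Budget=10am; Kickoff=9am; Demo=8am; OffsitePrep=8am; Planning=9am

Checking: Kickoff(9am) before Budget(10am); Demo(8am) before Budget(10am); Planning(9am) before Budget(10am); OffsitePrep(8am) != Planning(9am); Budget=10am in [9am,11am]; Kickoff=9am in [9am,12pm]; Planning=9am in [9am,12pm].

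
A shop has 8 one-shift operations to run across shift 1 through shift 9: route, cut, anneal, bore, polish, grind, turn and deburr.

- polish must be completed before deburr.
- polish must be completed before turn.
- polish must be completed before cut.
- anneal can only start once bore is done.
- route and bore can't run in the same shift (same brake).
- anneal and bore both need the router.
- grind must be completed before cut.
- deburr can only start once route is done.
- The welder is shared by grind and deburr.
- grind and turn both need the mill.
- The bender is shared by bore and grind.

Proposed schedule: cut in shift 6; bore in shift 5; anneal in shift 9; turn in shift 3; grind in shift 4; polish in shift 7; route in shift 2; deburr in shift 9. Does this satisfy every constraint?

route and bore can't run in the same shift (same brake) — holds.
The bender is shared by bore and grind — holds.
The welder is shared by grind and deburr — holds.
anneal and bore both need the router — holds.
grind and turn both need the mill — holds.
polish must be completed before deburr — holds.
grind must be completed before cut — holds.
polish must be completed before turn — violated.
polish must be completed before cut — violated.
anneal can only start once bore is done — holds.
deburr can only start once route is done — holds.

Invalid. polish must be completed before turn.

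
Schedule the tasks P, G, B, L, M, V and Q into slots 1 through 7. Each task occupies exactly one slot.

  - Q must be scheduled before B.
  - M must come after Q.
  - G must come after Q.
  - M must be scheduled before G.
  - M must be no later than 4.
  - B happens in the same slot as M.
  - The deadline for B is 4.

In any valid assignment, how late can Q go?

3

Downstream work caps Q at 3.
Q at 3 is achievable: G=5; B=4; V=1; M=4; Q=3; L=1; P=1.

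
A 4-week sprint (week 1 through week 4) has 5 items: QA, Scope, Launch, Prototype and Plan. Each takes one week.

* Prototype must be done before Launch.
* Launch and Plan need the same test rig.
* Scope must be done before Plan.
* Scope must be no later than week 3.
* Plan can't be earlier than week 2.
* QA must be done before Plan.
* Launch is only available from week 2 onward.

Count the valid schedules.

48

Splitting on QA: it can be week 1 (22), week 2 (17), week 3 (9). Listing each branch's schedules as (Scope, Launch, Prototype, Plan) by week number:
QA=week 1: (1,2,1,3) (1,2,1,4) (1,3,1,2) (1,3,1,4) (1,3,2,2) (1,3,2,4) (1,4,1,2) (1,4,1,3) (1,4,2,2) (1,4,2,3) (1,4,3,2) (1,4,3,3) (2,2,1,3) (2,2,1,4) (2,3,1,4) (2,3,2,4) (2,4,1,3) (2,4,2,3) (2,4,3,3) (3,2,1,4) (3,3,1,4) (3,3,2,4) — 22.
QA=week 2: (1,2,1,3) (1,2,1,4) (1,3,1,4) (1,3,2,4) (1,4,1,3) (1,4,2,3) (1,4,3,3) (2,2,1,3) (2,2,1,4) (2,3,1,4) (2,3,2,4) (2,4,1,3) (2,4,2,3) (2,4,3,3) (3,2,1,4) (3,3,1,4) (3,3,2,4) — 17.
QA=week 3: (1,2,1,4) (1,3,1,4) (1,3,2,4) (2,2,1,4) (2,3,1,4) (2,3,2,4) (3,2,1,4) (3,3,1,4) (3,3,2,4) — 9.
Summing: 22 + 17 + 9 = 48.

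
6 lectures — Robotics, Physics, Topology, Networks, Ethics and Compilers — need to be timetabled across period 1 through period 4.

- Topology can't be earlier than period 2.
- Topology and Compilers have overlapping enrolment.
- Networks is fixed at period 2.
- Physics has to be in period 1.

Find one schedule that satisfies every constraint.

Ethics=period 1; Compilers=period 1; Physics=period 1; Topology=period 2; Robotics=period 1; Networks=period 2

Checking: Topology(period 2) != Compilers(period 1); Topology=period 2 in [period 2,period 4]; Networks=period 2 in [period 2,period 2]; Physics=period 1 in [period 1,period 1].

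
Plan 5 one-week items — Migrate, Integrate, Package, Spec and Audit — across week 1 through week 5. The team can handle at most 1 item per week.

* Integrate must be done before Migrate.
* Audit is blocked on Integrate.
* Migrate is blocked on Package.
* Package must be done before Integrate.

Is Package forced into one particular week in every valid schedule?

No

Package can be week 1 (e.g. Audit -> week 4, Migrate -> week 3, Integrate -> week 2, Package -> week 1, Spec -> week 5) or week 2 (e.g. Package=week 2; Audit=week 5; Spec=week 1; Integrate=week 3; Migrate=week 4).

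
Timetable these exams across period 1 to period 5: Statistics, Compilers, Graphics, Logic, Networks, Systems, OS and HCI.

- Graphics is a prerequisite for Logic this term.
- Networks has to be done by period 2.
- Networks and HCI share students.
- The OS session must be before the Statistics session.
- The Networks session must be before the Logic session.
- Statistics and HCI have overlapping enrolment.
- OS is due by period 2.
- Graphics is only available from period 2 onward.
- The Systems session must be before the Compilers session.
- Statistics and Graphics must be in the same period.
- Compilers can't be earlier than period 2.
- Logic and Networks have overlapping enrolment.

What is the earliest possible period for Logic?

period 3

Precedence pushes Logic to at least period 3.
Logic at period 3 is achievable: Graphics -> period 2; Statistics -> period 2; Logic -> period 3; Networks -> period 1; Systems -> period 1; HCI -> period 3; OS -> period 1; Compilers -> period 2.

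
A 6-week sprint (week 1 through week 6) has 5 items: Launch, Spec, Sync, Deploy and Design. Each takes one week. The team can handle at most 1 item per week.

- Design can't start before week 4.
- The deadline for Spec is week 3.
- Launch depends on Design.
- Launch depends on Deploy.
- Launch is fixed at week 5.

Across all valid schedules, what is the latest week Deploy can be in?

Downstream work caps Deploy at week 4.
Deploy at week 3 is achievable: Launch in week 5; Sync in week 2; Design in week 4; Spec in week 1; Deploy in week 3.
Nothing later works — the capacity limit rule out every week after week 3.

week 3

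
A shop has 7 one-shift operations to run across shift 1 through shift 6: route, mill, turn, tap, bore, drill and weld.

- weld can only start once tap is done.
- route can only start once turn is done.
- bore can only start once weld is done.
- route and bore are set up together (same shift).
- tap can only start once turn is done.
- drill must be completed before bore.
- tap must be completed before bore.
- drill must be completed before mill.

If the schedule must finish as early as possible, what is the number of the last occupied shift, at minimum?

4

The precedence chain requires at least 4 distinct shifts.
4 works (last occupied shift: shift 4): for example drill=shift 1; mill=shift 2; weld=shift 3; bore=shift 4; route=shift 4; tap=shift 2; turn=shift 1.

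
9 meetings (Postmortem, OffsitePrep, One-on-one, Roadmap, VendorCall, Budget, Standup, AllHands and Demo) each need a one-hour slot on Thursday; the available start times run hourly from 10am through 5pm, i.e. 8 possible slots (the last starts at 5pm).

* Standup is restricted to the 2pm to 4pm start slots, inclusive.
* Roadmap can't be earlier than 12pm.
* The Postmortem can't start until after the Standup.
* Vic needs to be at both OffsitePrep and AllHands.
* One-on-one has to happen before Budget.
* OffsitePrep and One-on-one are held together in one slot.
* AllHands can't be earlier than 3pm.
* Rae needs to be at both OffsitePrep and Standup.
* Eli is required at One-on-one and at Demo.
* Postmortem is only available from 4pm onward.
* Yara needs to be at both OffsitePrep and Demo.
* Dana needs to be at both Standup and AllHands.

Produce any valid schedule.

Standup in 2pm; AllHands in 3pm; VendorCall in 10am; OffsitePrep in 10am; Postmortem in 4pm; One-on-one in 10am; Roadmap in 12pm; Budget in 11am; Demo in 11am

Checking: Standup(2pm) before Postmortem(4pm); One-on-one(10am) before Budget(11am); Standup(2pm) != AllHands(3pm); OffsitePrep(10am) != Demo(11am); One-on-one(10am) != Demo(11am); OffsitePrep(10am) != AllHands(3pm); OffsitePrep(10am) != Standup(2pm); OffsitePrep = One-on-one = 10am; Standup=2pm in [2pm,4pm]; Roadmap=12pm in [12pm,5pm]; Postmortem=4pm in [4pm,5pm]; AllHands=3pm in [3pm,5pm].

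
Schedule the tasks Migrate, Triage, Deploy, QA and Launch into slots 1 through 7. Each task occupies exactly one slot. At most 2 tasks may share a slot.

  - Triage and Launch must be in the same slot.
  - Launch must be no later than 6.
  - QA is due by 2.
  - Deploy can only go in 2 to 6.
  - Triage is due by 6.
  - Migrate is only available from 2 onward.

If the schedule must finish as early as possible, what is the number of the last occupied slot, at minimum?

With at most 2 per slot and 5 tasks, at least 3 slots are needed.
Migrate can't be placed before 2, so the schedule must run through at least slot 2.
3 works (last occupied slot: 3): for example QA=1, Deploy=2, Migrate=2, Launch=3, Triage=3.

slot 3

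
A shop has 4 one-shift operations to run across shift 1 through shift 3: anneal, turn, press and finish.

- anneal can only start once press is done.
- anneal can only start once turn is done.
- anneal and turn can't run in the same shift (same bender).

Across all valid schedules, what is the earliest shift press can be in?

shift 1

Downstream work caps press at shift 2.
press at shift 1 is achievable: finish -> shift 1; turn -> shift 1; press -> shift 1; anneal -> shift 2.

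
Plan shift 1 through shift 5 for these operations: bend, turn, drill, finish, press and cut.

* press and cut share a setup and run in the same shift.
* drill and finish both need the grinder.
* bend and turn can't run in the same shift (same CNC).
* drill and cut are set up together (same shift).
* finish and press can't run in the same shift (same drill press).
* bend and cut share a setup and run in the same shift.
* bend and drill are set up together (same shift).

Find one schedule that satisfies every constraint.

cut -> shift 1, finish -> shift 2, turn -> shift 2, bend -> shift 1, drill -> shift 1, press -> shift 1

Checking: finish(shift 2) != press(shift 1); drill(shift 1) != finish(shift 2); bend(shift 1) != turn(shift 2); press = cut = shift 1; bend = drill = shift 1; bend = cut = shift 1; drill = cut = shift 1.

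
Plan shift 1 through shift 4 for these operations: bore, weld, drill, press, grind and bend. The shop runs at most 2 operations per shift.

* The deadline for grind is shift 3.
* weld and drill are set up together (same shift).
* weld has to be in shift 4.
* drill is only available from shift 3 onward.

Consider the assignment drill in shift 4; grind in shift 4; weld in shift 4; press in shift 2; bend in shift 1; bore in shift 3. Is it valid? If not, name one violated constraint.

Invalid. The deadline for grind is shift 3.

drill is only available from shift 3 onward — holds.
weld and drill are set up together (same shift) — holds.
The deadline for grind is shift 3 — violated.
weld has to be in shift 4 — holds.
The shop runs at most 2 operations per shift — violated.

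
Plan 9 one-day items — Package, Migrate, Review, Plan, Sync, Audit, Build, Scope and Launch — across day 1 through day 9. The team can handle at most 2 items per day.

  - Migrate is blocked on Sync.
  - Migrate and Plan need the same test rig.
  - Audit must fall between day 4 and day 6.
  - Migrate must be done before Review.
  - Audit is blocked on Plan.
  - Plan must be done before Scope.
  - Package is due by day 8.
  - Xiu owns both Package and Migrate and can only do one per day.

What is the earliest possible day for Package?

day 1

Package's own window allows nothing later than day 8.
Package at day 1 is achievable: Review -> day 3; Sync -> day 1; Scope -> day 4; Launch -> day 5; Migrate -> day 2; Audit -> day 4; Package -> day 1; Build -> day 2; Plan -> day 3.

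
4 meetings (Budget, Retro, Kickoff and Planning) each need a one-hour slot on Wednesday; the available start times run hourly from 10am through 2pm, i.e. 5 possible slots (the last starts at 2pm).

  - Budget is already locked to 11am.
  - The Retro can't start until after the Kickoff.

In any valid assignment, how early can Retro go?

Precedence pushes Retro to at least 11am.
Retro at 11am is achievable: Kickoff in 10am; Planning in 10am; Budget in 11am; Retro in 11am.

11am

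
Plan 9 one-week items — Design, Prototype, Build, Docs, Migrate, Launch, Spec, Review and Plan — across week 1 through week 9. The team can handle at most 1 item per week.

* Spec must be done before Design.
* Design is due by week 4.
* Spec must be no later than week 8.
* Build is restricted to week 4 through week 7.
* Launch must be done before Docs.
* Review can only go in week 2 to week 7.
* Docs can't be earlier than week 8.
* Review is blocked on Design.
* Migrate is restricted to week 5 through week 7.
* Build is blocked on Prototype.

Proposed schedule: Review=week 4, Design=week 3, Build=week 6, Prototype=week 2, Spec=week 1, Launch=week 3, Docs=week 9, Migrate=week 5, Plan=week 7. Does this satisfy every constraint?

Docs can't be earlier than week 8 — holds.
Design is due by week 4 — holds.
Build is restricted to week 4 through week 7 — holds.
Build is blocked on Prototype — holds.
Spec must be no later than week 8 — holds.
Spec must be done before Design — holds.
Launch must be done before Docs — holds.
The team can handle at most 1 item per week — violated.
Migrate is restricted to week 5 through week 7 — holds.
Review is blocked on Design — holds.
Review can only go in week 2 to week 7 — holds.

No — it violates: The team can handle at most 1 item per week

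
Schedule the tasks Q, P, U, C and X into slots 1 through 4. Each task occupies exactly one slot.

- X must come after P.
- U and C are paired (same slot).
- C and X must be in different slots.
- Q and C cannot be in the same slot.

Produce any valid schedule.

X -> 2; U -> 3; Q -> 1; P -> 1; C -> 3

Checking: P(1) before X(2); C(3) != X(2); Q(1) != C(3); U = C = 3.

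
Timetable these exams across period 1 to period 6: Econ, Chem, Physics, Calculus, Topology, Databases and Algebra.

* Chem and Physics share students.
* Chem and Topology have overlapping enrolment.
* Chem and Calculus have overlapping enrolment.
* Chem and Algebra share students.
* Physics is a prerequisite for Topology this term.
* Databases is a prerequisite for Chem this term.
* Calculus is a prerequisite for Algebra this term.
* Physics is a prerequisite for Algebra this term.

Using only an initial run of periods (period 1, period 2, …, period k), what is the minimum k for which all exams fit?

3 periods

The precedence chain requires at least 2 distinct periods.
Could 2 periods be enough, i.e. nothing placed later than period 2? No: Topology must come after Physics (at period 1 or later) → {period 2}; Chem must come after Databases (at period 1 or later) → {period 2}; Topology can't share with Chem (period 2) → nothing is left.
So 2 periods is not enough.
3 works (last occupied period: period 3): for example Econ in period 1; Topology in period 2; Databases in period 1; Calculus in period 1; Algebra in period 2; Chem in period 3; Physics in period 1.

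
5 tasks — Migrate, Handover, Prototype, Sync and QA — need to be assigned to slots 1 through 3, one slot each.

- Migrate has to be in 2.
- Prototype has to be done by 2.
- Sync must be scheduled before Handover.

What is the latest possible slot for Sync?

2

Downstream work caps Sync at 2.
Sync at 2 is achievable: Prototype in 1, Handover in 3, Migrate in 2, Sync in 2, QA in 1.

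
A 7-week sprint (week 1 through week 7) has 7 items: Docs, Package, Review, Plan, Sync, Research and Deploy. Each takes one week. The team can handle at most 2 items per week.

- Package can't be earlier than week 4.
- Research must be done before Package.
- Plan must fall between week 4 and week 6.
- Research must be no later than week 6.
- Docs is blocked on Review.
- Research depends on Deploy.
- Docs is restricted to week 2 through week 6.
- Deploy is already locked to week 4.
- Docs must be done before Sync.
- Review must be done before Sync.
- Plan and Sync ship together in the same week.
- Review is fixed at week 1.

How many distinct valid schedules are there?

7

Splitting on Docs: it can be week 2 (2), week 3 (2), week 4 (2), week 5 (1). Listing each branch's schedules as (Package, Review, Plan, Sync, Research, Deploy) by week number:
Docs=week 2: (7,1,5,5,6,4) (7,1,6,6,5,4) — 2.
Docs=week 3: (7,1,5,5,6,4) (7,1,6,6,5,4) — 2.
Docs=week 4: (7,1,5,5,6,4) (7,1,6,6,5,4) — 2.
Docs=week 5: (7,1,6,6,5,4) — 1.
Summing: 2 + 2 + 2 + 1 = 7.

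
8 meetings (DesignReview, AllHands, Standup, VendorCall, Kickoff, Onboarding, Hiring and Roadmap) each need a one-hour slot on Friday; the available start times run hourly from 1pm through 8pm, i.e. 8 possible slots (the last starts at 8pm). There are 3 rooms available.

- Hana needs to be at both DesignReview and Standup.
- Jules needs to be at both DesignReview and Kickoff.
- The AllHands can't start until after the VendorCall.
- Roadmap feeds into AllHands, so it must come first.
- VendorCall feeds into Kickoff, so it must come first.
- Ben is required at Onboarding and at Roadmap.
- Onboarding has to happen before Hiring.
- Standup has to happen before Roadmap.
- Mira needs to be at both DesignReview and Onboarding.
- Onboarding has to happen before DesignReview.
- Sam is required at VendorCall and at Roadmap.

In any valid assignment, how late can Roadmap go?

7pm

Precedence pushes Roadmap to at least 2pm; downstream work caps Roadmap at 7pm.
Roadmap at 7pm is achievable: Roadmap in 7pm, Onboarding in 1pm, AllHands in 8pm, Hiring in 2pm, Standup in 1pm, Kickoff in 3pm, DesignReview in 2pm, VendorCall in 1pm.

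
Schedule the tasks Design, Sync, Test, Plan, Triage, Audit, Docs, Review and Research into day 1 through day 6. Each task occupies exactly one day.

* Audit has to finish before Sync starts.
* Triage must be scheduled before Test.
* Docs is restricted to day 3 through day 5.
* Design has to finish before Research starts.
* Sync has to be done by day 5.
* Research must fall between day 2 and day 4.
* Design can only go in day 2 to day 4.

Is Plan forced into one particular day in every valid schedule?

Plan can be day 1 (e.g. Research in day 3, Design in day 2, Test in day 2, Plan in day 1, Triage in day 1, Docs in day 3, Review in day 1, Audit in day 1, Sync in day 2) or day 2 (e.g. Review -> day 1; Design -> day 2; Docs -> day 3; Plan -> day 2; Test -> day 2; Research -> day 3; Sync -> day 2; Audit -> day 1; Triage -> day 1).

No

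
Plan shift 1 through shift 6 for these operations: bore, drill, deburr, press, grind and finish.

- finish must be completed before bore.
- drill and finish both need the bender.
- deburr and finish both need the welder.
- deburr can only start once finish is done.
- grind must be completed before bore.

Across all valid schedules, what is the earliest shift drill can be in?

shift 1

drill at shift 1 is achievable: drill=shift 1, finish=shift 2, grind=shift 1, deburr=shift 3, press=shift 1, bore=shift 3.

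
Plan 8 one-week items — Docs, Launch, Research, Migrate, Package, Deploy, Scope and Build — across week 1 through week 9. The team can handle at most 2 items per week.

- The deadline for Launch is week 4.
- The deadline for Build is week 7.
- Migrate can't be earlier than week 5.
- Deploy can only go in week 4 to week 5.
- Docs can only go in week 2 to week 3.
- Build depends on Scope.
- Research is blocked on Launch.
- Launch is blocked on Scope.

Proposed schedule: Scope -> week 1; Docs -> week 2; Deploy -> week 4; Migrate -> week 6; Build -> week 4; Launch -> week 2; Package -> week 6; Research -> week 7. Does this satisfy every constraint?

Launch is blocked on Scope — holds.
Deploy can only go in week 4 to week 5 — holds.
Research is blocked on Launch — holds.
Docs can only go in week 2 to week 3 — holds.
The deadline for Build is week 7 — holds.
The deadline for Launch is week 4 — holds.
The team can handle at most 2 items per week — holds.
Build depends on Scope — holds.
Migrate can't be earlier than week 5 — holds.

Yes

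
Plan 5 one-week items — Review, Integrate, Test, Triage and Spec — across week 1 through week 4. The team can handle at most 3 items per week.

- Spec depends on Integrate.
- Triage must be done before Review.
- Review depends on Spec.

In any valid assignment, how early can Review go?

week 3

Precedence pushes Review to at least week 3.
Review at week 3 is achievable: Test -> week 1; Integrate -> week 1; Review -> week 3; Spec -> week 2; Triage -> week 1.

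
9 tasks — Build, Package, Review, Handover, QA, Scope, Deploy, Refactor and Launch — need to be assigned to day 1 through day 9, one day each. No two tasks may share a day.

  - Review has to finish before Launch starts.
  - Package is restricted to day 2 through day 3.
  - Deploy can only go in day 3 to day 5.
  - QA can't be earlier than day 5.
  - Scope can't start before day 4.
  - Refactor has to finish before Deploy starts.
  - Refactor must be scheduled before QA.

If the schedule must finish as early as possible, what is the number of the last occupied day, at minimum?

day 9

The precedence chain requires at least 2 distinct days.
With at most 1 per day and 9 tasks, at least 9 days are needed.
QA can't be placed before day 5, so the schedule must run through at least day 5.
9 works (last occupied day: day 9): for example Refactor in day 1; Build in day 8; Package in day 2; QA in day 5; Handover in day 9; Scope in day 4; Launch in day 7; Deploy in day 3; Review in day 6.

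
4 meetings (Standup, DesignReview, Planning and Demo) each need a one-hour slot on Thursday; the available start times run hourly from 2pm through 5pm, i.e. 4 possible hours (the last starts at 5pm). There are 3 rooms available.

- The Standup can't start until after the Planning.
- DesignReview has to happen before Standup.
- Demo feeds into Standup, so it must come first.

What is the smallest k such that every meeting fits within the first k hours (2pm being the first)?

The precedence chain requires at least 2 distinct hours.
With at most 3 per hour and 4 meetings, at least 2 hours are needed.
2 works (last occupied hour: 3pm): for example DesignReview -> 2pm, Demo -> 2pm, Planning -> 2pm, Standup -> 3pm.

2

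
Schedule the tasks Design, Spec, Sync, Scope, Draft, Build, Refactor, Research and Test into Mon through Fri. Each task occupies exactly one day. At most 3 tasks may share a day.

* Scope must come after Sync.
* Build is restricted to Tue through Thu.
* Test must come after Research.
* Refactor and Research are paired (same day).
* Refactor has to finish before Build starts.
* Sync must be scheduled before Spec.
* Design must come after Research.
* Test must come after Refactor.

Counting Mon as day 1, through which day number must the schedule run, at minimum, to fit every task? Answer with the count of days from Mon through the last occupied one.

The precedence chain requires at least 2 distinct days.
With at most 3 per day and 9 tasks, at least 3 days are needed.
3 works (last occupied day: Wed): for example Design=Tue, Test=Tue, Spec=Wed, Scope=Wed, Draft=Wed, Refactor=Mon, Sync=Mon, Build=Tue, Research=Mon.

3 days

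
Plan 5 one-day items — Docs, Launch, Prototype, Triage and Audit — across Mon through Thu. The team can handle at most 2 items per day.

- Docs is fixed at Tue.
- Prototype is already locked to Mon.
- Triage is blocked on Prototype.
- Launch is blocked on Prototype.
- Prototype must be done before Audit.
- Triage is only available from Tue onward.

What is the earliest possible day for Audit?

Tue

Precedence pushes Audit to at least Tue.
Audit at Tue is achievable: Launch in Wed; Prototype in Mon; Triage in Wed; Docs in Tue; Audit in Tue.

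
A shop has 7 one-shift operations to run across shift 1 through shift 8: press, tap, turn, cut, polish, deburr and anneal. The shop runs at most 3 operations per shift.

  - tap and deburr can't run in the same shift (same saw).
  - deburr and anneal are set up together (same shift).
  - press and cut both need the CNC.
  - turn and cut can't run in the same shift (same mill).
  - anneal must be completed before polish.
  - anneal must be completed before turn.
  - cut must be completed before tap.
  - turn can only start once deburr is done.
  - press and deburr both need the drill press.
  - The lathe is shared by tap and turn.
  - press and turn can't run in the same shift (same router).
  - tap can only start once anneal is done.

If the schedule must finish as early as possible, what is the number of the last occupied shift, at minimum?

The precedence chain requires at least 2 distinct shifts.
With at most 3 per shift and 7 operations, at least 3 shifts are needed.
3 works (last occupied shift: shift 3): for example deburr -> shift 1, cut -> shift 1, turn -> shift 3, tap -> shift 2, anneal -> shift 1, polish -> shift 2, press -> shift 2.

3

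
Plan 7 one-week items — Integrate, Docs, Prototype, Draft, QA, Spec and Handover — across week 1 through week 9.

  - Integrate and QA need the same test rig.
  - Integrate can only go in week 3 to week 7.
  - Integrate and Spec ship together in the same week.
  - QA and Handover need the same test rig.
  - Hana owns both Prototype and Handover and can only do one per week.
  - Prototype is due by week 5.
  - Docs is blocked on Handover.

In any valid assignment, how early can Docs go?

Precedence pushes Docs to at least week 2.
Docs at week 2 is achievable: Draft -> week 1, Integrate -> week 3, Docs -> week 2, Handover -> week 1, Prototype -> week 2, QA -> week 2, Spec -> week 3.

week 2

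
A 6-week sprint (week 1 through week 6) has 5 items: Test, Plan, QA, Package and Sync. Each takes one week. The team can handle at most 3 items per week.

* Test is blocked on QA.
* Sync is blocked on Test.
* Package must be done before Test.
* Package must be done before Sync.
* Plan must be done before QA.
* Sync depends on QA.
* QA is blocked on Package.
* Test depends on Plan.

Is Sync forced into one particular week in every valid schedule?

Sync can be week 4 (e.g. Plan -> week 1; QA -> week 2; Package -> week 1; Test -> week 3; Sync -> week 4) or week 5 (e.g. QA=week 2, Sync=week 5, Test=week 3, Plan=week 1, Package=week 1).

No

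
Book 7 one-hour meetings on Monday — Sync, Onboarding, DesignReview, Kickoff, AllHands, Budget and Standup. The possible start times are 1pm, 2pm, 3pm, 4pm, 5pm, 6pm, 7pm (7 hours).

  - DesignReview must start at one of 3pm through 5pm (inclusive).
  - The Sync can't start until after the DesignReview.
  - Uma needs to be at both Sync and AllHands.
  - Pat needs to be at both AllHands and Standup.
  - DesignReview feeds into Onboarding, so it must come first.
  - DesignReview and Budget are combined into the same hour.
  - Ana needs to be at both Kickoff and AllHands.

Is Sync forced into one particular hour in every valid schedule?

Sync can be 4pm (e.g. Onboarding in 4pm, Budget in 3pm, DesignReview in 3pm, Standup in 1pm, Kickoff in 1pm, Sync in 4pm, AllHands in 2pm) or 5pm (e.g. Budget -> 3pm; Onboarding -> 4pm; Sync -> 5pm; Kickoff -> 1pm; DesignReview -> 3pm; Standup -> 1pm; AllHands -> 2pm).

No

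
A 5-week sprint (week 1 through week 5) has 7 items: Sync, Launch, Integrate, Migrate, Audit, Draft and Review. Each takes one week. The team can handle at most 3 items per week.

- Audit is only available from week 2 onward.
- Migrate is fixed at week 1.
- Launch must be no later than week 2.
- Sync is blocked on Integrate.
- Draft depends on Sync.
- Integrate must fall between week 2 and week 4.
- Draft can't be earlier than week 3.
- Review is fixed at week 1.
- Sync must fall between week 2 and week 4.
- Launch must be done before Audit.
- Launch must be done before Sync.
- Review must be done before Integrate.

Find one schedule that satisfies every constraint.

Migrate=week 1; Draft=week 4; Audit=week 2; Launch=week 1; Sync=week 3; Integrate=week 2; Review=week 1

Checking: Review(week 1) before Integrate(week 2); Launch(week 1) before Sync(week 3); Integrate(week 2) before Sync(week 3); Launch(week 1) before Audit(week 2); Sync(week 3) before Draft(week 4); Launch=week 1 in [week 1,week 2]; Sync=week 3 in [week 2,week 4]; Review=week 1 in [week 1,week 1]; Audit=week 2 in [week 2,week 5]; Migrate=week 1 in [week 1,week 1]; Integrate=week 2 in [week 2,week 4]; Draft=week 4 in [week 3,week 5]; max 3 per week (cap 3).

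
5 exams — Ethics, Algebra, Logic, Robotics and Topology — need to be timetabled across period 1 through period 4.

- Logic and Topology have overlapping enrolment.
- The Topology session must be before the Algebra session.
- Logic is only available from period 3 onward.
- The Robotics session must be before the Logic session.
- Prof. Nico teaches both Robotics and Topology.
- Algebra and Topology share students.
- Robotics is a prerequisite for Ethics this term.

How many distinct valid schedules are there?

Splitting on Ethics: it can be period 2 (5), period 3 (12), period 4 (17). Listing each branch's schedules as (Algebra, Logic, Robotics, Topology) by period number:
Ethics=period 2: (3,3,1,2) (3,4,1,2) (4,3,1,2) (4,4,1,2) (4,4,1,3) — 5.
Ethics=period 3: (2,3,2,1) (2,4,2,1) (3,3,1,2) (3,3,2,1) (3,4,1,2) (3,4,2,1) (4,3,1,2) (4,3,2,1) (4,4,1,2) (4,4,1,3) (4,4,2,1) (4,4,2,3) — 12.
Ethics=period 4: (2,3,2,1) (2,4,2,1) (2,4,3,1) (3,3,1,2) (3,3,2,1) (3,4,1,2) (3,4,2,1) (3,4,3,1) (3,4,3,2) (4,3,1,2) (4,3,2,1) (4,4,1,2) (4,4,1,3) (4,4,2,1) (4,4,2,3) (4,4,3,1) (4,4,3,2) — 17.
Summing: 5 + 12 + 17 = 34.

34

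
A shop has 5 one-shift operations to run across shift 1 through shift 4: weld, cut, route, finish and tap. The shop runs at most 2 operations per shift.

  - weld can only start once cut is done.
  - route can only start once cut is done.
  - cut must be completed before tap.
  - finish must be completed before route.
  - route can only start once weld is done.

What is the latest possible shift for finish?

Downstream work caps finish at shift 3.
finish at shift 3 is achievable: cut -> shift 1, weld -> shift 2, route -> shift 4, tap -> shift 2, finish -> shift 3.

shift 3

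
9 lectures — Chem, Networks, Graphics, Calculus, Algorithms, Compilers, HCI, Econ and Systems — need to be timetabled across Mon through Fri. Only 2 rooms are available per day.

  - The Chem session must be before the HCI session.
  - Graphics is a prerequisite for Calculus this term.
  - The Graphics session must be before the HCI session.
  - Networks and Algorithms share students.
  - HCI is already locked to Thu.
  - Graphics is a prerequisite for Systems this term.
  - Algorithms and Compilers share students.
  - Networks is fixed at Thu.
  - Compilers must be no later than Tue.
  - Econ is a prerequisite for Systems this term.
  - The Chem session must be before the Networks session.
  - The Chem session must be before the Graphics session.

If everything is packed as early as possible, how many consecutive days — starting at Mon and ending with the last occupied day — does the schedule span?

The precedence chain requires at least 3 distinct days.
With at most 2 per day and 9 lectures, at least 5 days are needed.
Networks can't be placed before Thu — that is day 4 counting from Mon — so the schedule must run through at least 4 days.
5 works (last occupied day: Fri): for example Chem in Mon; Econ in Tue; Systems in Wed; Networks in Thu; HCI in Thu; Algorithms in Fri; Compilers in Mon; Calculus in Wed; Graphics in Tue.

5 days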